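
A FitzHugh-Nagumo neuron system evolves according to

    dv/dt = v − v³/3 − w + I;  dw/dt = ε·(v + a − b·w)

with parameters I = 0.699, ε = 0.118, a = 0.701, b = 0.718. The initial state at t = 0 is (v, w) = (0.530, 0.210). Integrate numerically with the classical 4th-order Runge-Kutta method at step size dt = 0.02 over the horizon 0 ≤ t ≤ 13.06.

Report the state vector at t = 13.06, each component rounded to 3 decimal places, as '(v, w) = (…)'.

t=0.000: state=(0.530, 0.210)
step 1 (dt=0.02): k1=(0.969, 0.127), k2=(0.975, 0.129), k3=(0.975, 0.129), k4=(0.981, 0.130); state += dt/6·(k1+2k2+2k3+k4)
t=0.020: state=(0.550, 0.213)
t=0.040: state=(0.569, 0.215)
t=0.060: state=(0.589, 0.218)
continuing one RK4 step at a time; state shown every 25 steps (Δt=0.5):
t=0.500: state=(1.060, 0.288)
t=1.000: state=(1.512, 0.391)
t=1.500: state=(1.721, 0.510)
t=2.000: state=(1.765, 0.631)
t=2.500: state=(1.744, 0.747)
t=3.000: state=(1.701, 0.856)
t=3.500: state=(1.650, 0.958)
t=4.000: state=(1.596, 1.052)
t=4.500: state=(1.539, 1.139)
t=5.000: state=(1.479, 1.220)
t=5.500: state=(1.418, 1.293)
t=6.000: state=(1.353, 1.360)
t=6.500: state=(1.284, 1.421)
t=7.000: state=(1.209, 1.474)
t=7.500: state=(1.128, 1.521)
t=8.000: state=(1.036, 1.561)
t=8.500: state=(0.929, 1.594)
t=9.000: state=(0.800, 1.618)
t=9.500: state=(0.633, 1.633)
t=10.000: state=(0.402, 1.636)
t=10.500: state=(0.052, 1.622)
t=11.000: state=(-0.499, 1.584)
t=11.500: state=(-1.229, 1.509)
t=12.000: state=(-1.759, 1.398)
t=12.500: state=(-1.927, 1.273)
t=13.000: state=(-1.938, 1.149)
t=13.060: state=(-1.935, 1.134)

(v, w) = (-1.935, 1.134)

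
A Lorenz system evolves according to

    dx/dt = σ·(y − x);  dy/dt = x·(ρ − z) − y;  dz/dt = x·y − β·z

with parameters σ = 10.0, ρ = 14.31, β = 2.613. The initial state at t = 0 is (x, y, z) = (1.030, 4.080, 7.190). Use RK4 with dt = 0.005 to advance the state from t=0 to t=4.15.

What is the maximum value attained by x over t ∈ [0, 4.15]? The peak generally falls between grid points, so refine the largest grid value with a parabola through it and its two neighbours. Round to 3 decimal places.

max x = 9.325

t=0.000: state=(1.030, 4.080, 7.190)
step 1 (dt=0.005): k1=(30.500, 3.254, -14.585), k2=(29.819, 3.829, -14.170), k3=(29.850, 3.814, -14.178), k4=(29.198, 4.381, -13.768); state += dt/6·(k1+2k2+2k3+k4)
t=0.005: state=(1.179, 4.099, 7.119)
t=0.010: state=(1.322, 4.124, 7.052)
t=0.015: state=(1.460, 4.154, 6.989)
continuing one RK4 step at a time; state shown every 40 steps (Δt=0.2):
t=0.200: state=(5.524, 7.945, 7.638)
t=0.400: state=(9.325, 9.279, 16.817)
t=0.600: state=(5.098, 2.645, 16.395)
t=0.800: state=(2.671, 2.522, 10.926)
t=1.000: state=(3.722, 4.874, 8.219)
t=1.200: state=(7.064, 8.925, 11.046)
t=1.400: state=(7.975, 6.538, 17.276)
t=1.600: state=(4.357, 3.081, 14.257)
t=1.800: state=(3.601, 3.984, 10.372)
t=2.000: state=(5.490, 6.891, 10.004)
t=2.200: state=(7.824, 8.138, 14.690)
t=2.400: state=(6.048, 4.566, 15.732)
t=2.600: state=(4.174, 3.934, 12.288)
t=2.800: state=(4.890, 5.751, 10.573)
t=3.000: state=(6.920, 7.749, 12.870)
t=3.200: state=(6.843, 5.953, 15.544)
t=3.400: state=(4.954, 4.332, 13.590)
t=3.600: state=(4.800, 5.221, 11.469)
t=3.800: state=(6.204, 6.997, 12.162)
t=4.000: state=(6.915, 6.647, 14.686)
t=4.150: state=(5.996, 5.224, 14.657)
largest grid value and its neighbours: x(0.395)=9.32293, x(0.400)=9.32469, x(0.405)=9.31839
parabola through these three points peaks at t≈0.399 with x≈9.32501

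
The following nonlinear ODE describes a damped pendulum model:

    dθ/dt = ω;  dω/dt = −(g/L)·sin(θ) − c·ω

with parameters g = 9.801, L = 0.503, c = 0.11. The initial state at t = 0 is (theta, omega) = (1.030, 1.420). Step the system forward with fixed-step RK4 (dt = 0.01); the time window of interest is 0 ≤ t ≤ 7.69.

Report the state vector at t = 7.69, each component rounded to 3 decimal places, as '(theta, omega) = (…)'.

(theta, omega) = (0.620, -1.451)

t=0.000: state=(1.030, 1.420)
step 1 (dt=0.01): k1=(1.420, -16.861), k2=(1.336, -16.922), k3=(1.335, -16.918), k4=(1.251, -16.975); state += dt/6·(k1+2k2+2k3+k4)
t=0.010: state=(1.043, 1.251)
t=0.020: state=(1.055, 1.081)
t=0.030: state=(1.065, 0.909)
continuing one RK4 step at a time; state shown every 25 steps (Δt=0.25):
t=0.250: state=(0.854, -2.727)
t=0.500: state=(-0.133, -4.427)
t=0.750: state=(-0.960, -1.639)
t=1.000: state=(-0.853, 2.422)
t=1.250: state=(0.072, 4.283)
t=1.500: state=(0.899, 1.762)
t=1.750: state=(0.838, -2.196)
t=2.000: state=(-0.033, -4.126)
t=2.250: state=(-0.847, -1.807)
t=2.500: state=(-0.814, 2.038)
t=2.750: state=(0.015, 3.967)
t=3.000: state=(0.805, 1.788)
t=3.250: state=(0.783, -1.939)
t=3.500: state=(-0.011, -3.811)
t=3.750: state=(-0.772, -1.718)
t=4.000: state=(-0.747, 1.890)
t=4.250: state=(0.021, 3.660)
t=4.500: state=(0.745, 1.607)
t=4.750: state=(0.706, -1.880)
t=5.000: state=(-0.040, -3.511)
t=5.250: state=(-0.724, -1.462)
t=5.500: state=(-0.663, 1.901)
t=5.750: state=(0.067, 3.361)
t=6.000: state=(0.707, 1.290)
t=6.250: state=(0.616, -1.945)
t=6.500: state=(-0.099, -3.209)
t=6.750: state=(-0.692, -1.097)
t=7.000: state=(-0.566, 2.004)
t=7.250: state=(0.136, 3.049)
t=7.500: state=(0.677, 0.886)
t=7.690: state=(0.620, -1.451)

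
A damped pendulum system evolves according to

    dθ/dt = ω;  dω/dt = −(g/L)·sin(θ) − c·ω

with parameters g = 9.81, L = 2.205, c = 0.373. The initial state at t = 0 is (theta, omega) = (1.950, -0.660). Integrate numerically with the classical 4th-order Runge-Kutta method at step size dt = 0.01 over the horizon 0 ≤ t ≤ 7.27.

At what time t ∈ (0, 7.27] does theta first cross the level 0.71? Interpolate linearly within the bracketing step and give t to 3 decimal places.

t=0.000: state=(1.950, -0.660)
step 1 (dt=0.01): k1=(-0.660, -3.887), k2=(-0.679, -3.885), k3=(-0.679, -3.885), k4=(-0.699, -3.883); state += dt/6·(k1+2k2+2k3+k4)
t=0.010: state=(1.943, -0.699)
t=0.020: state=(1.936, -0.738)
t=0.030: state=(1.928, -0.776)
continuing one RK4 step at a time; state shown every 25 steps (Δt=0.25):
t=0.250: state=(1.664, -1.626)
t=0.500: state=(1.142, -2.518)
t=0.650: state=(0.734, -2.902)
next step: t=0.660: state=(0.705, -2.921) — theta has crossed 0.71
linear interpolation between t=0.650 (0.73363) and t=0.660 (0.70451) → t≈0.658

t = 0.658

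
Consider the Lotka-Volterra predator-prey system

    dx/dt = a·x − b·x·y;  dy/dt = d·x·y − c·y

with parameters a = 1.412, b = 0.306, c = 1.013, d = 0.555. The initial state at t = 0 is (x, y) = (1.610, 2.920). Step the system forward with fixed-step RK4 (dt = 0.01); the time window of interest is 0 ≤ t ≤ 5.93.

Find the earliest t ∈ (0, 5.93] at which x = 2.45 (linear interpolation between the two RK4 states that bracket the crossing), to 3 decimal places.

t = 0.825

t=0.000: state=(1.610, 2.920)
step 1 (dt=0.01): k1=(0.835, -0.349), k2=(0.838, -0.342), k3=(0.838, -0.342), k4=(0.841, -0.335); state += dt/6·(k1+2k2+2k3+k4)
t=0.010: state=(1.618, 2.917)
t=0.020: state=(1.627, 2.913)
t=0.030: state=(1.635, 2.910)
continuing one RK4 step at a time; state shown every 20 steps (Δt=0.2):
t=0.200: state=(1.789, 2.879)
t=0.400: state=(1.989, 2.899)
t=0.600: state=(2.204, 2.987)
t=0.800: state=(2.423, 3.153)
t=0.820: state=(2.445, 3.175)
next step: t=0.830: state=(2.455, 3.186) — x has crossed 2.45
linear interpolation between t=0.820 (2.44467) and t=0.830 (2.45542) → t≈0.825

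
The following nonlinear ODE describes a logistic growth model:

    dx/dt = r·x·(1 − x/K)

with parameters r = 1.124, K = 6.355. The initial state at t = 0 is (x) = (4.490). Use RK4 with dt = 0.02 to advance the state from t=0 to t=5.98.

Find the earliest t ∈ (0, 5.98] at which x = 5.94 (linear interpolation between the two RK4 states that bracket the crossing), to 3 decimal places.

t = 1.586

t=0.000: state=(4.490)
step 1 (dt=0.02): k1=(1.481), k2=(1.474), k3=(1.474), k4=(1.467); state += dt/6·(k1+2k2+2k3+k4)
t=0.020: state=(4.519)
t=0.040: state=(4.549)
t=0.060: state=(4.578)
continuing one RK4 step at a time; state shown every 10 steps (Δt=0.2):
t=0.200: state=(4.772)
t=0.400: state=(5.024)
t=0.600: state=(5.245)
t=0.800: state=(5.436)
t=1.000: state=(5.599)
t=1.200: state=(5.737)
t=1.400: state=(5.851)
t=1.580: state=(5.937)
next step: t=1.600: state=(5.946) — x has crossed 5.94
linear interpolation between t=1.580 (5.93740) and t=1.600 (5.94609) → t≈1.586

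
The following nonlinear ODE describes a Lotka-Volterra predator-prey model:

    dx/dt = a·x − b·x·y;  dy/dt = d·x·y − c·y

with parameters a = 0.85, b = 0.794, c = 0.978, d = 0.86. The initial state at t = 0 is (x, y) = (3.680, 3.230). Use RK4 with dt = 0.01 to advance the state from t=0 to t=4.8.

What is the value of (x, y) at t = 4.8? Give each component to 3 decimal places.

(x, y) = (0.227, 0.134)

t=0.000: state=(3.680, 3.230)
step 1 (dt=0.01): k1=(-6.310, 7.063), k2=(-6.358, 7.052), k3=(-6.357, 7.051), k4=(-6.403, 7.037); state += dt/6·(k1+2k2+2k3+k4)
t=0.010: state=(3.616, 3.301)
t=0.020: state=(3.552, 3.371)
t=0.030: state=(3.487, 3.440)
continuing one RK4 step at a time; state shown every 20 steps (Δt=0.2):
t=0.200: state=(2.353, 4.463)
t=0.400: state=(1.303, 4.992)
t=0.600: state=(0.702, 4.850)
t=0.800: state=(0.399, 4.371)
t=1.000: state=(0.247, 3.795)
t=1.200: state=(0.168, 3.232)
t=1.400: state=(0.124, 2.724)
t=1.600: state=(0.099, 2.283)
t=1.800: state=(0.084, 1.907)
t=2.000: state=(0.076, 1.590)
t=2.200: state=(0.071, 1.324)
t=2.400: state=(0.070, 1.102)
t=2.600: state=(0.070, 0.917)
t=2.800: state=(0.073, 0.764)
t=3.000: state=(0.077, 0.636)
t=3.200: state=(0.084, 0.530)
t=3.400: state=(0.092, 0.443)
t=3.600: state=(0.102, 0.370)
t=3.800: state=(0.115, 0.310)
t=4.000: state=(0.130, 0.260)
t=4.200: state=(0.148, 0.219)
t=4.400: state=(0.170, 0.185)
t=4.600: state=(0.196, 0.157)
t=4.800: state=(0.227, 0.134)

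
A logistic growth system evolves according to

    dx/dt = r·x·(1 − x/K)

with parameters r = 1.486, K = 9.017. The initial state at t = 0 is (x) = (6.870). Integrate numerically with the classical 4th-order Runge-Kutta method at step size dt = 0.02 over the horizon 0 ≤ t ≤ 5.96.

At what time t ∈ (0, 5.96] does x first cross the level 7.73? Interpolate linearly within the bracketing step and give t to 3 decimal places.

t=0.000: state=(6.870)
step 1 (dt=0.02): k1=(2.431), k2=(2.412), k3=(2.412), k4=(2.393); state += dt/6·(k1+2k2+2k3+k4)
t=0.020: state=(6.918)
t=0.040: state=(6.966)
t=0.060: state=(7.012)
continuing one RK4 step at a time; state shown every 10 steps (Δt=0.2):
t=0.200: state=(7.318)
t=0.400: state=(7.691)
t=0.420: state=(7.724)
next step: t=0.440: state=(7.756) — x has crossed 7.73
linear interpolation between t=0.420 (7.72383) and t=0.440 (7.75640) → t≈0.424

t = 0.424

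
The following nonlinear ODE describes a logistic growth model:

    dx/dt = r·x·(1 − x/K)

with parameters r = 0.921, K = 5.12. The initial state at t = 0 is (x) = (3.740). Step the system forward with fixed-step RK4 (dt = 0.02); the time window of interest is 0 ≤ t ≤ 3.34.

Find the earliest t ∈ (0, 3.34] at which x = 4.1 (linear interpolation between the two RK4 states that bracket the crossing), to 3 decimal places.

t = 0.428

t=0.000: state=(3.740)
step 1 (dt=0.02): k1=(0.928), k2=(0.924), k3=(0.924), k4=(0.921); state += dt/6·(k1+2k2+2k3+k4)
t=0.020: state=(3.758)
t=0.040: state=(3.777)
t=0.060: state=(3.795)
continuing one RK4 step at a time; state shown every 10 steps (Δt=0.2):
t=0.200: state=(3.918)
t=0.400: state=(4.079)
t=0.420: state=(4.094)
next step: t=0.440: state=(4.109) — x has crossed 4.1
linear interpolation between t=0.420 (4.09397) and t=0.440 (4.10900) → t≈0.428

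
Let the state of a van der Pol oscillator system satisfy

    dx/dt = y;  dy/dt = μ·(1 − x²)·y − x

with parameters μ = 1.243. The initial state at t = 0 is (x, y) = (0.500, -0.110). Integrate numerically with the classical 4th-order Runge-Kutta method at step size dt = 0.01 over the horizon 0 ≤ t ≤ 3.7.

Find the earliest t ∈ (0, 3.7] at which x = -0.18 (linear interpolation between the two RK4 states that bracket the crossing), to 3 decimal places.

t = 1.160

t=0.000: state=(0.500, -0.110)
step 1 (dt=0.01): k1=(-0.110, -0.603), k2=(-0.113, -0.605), k3=(-0.113, -0.605), k4=(-0.116, -0.607); state += dt/6·(k1+2k2+2k3+k4)
t=0.010: state=(0.499, -0.116)
t=0.020: state=(0.498, -0.122)
t=0.030: state=(0.496, -0.128)
continuing one RK4 step at a time; state shown every 20 steps (Δt=0.2):
t=0.200: state=(0.465, -0.240)
t=0.400: state=(0.403, -0.391)
t=0.600: state=(0.307, -0.565)
t=0.800: state=(0.174, -0.770)
t=1.000: state=(-0.003, -1.006)
t=1.160: state=(-0.180, -1.209)
next step: t=1.170: state=(-0.192, -1.222) — x has crossed -0.18
linear interpolation between t=1.160 (-0.17967) and t=1.170 (-0.19183) → t≈1.160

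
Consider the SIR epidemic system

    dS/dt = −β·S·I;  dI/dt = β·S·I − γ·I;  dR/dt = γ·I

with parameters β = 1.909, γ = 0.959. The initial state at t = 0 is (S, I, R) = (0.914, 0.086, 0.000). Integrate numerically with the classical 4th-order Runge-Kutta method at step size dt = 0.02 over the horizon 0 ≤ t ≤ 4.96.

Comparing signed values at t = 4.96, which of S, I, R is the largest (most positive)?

largest component: R

t=0.000: state=(0.914, 0.086, 0.000)
step 1 (dt=0.02): k1=(-0.150, 0.068, 0.082), k2=(-0.151, 0.068, 0.083), k3=(-0.151, 0.068, 0.083), k4=(-0.152, 0.068, 0.084); state += dt/6·(k1+2k2+2k3+k4)
t=0.020: state=(0.911, 0.087, 0.002)
t=0.040: state=(0.908, 0.089, 0.003)
t=0.060: state=(0.905, 0.090, 0.005)
continuing one RK4 step at a time; state shown every 10 steps (Δt=0.2):
t=0.200: state=(0.882, 0.100, 0.018)
t=0.400: state=(0.847, 0.115, 0.038)
t=0.600: state=(0.808, 0.130, 0.062)
t=0.800: state=(0.767, 0.145, 0.088)
t=1.000: state=(0.723, 0.159, 0.117)
t=1.200: state=(0.679, 0.172, 0.149)
t=1.400: state=(0.635, 0.182, 0.183)
t=1.600: state=(0.591, 0.190, 0.219)
t=1.800: state=(0.549, 0.195, 0.256)
t=2.000: state=(0.510, 0.197, 0.294)
t=2.200: state=(0.473, 0.196, 0.331)
t=2.400: state=(0.439, 0.193, 0.369)
t=2.600: state=(0.408, 0.187, 0.405)
t=2.800: state=(0.381, 0.179, 0.440)
t=3.000: state=(0.356, 0.170, 0.474)
t=3.200: state=(0.334, 0.160, 0.505)
t=3.400: state=(0.315, 0.150, 0.535)
t=3.600: state=(0.298, 0.139, 0.563)
t=3.800: state=(0.283, 0.128, 0.588)
t=4.000: state=(0.270, 0.118, 0.612)
t=4.200: state=(0.259, 0.107, 0.634)
t=4.400: state=(0.249, 0.098, 0.653)
t=4.600: state=(0.240, 0.089, 0.671)
t=4.800: state=(0.233, 0.080, 0.687)
t=4.960: state=(0.227, 0.074, 0.699)
compare at T: S=0.227, I=0.074, R=0.699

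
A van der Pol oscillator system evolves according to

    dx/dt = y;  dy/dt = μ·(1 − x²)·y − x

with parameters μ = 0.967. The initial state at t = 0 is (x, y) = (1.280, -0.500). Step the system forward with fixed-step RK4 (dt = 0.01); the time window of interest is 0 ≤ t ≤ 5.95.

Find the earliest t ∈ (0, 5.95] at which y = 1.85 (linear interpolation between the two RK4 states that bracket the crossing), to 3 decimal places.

t = 4.270

t=0.000: state=(1.280, -0.500)
step 1 (dt=0.01): k1=(-0.500, -0.971), k2=(-0.505, -0.969), k3=(-0.505, -0.969), k4=(-0.510, -0.967); state += dt/6·(k1+2k2+2k3+k4)
t=0.010: state=(1.275, -0.510)
t=0.020: state=(1.270, -0.519)
t=0.030: state=(1.265, -0.529)
continuing one RK4 step at a time; state shown every 20 steps (Δt=0.2):
t=0.200: state=(1.161, -0.688)
t=0.400: state=(1.005, -0.879)
t=0.600: state=(0.808, -1.094)
t=0.800: state=(0.564, -1.356)
t=1.000: state=(0.261, -1.681)
t=1.200: state=(-0.112, -2.051)
t=1.400: state=(-0.556, -2.360)
t=1.600: state=(-1.035, -2.362)
t=1.800: state=(-1.466, -1.868)
t=2.000: state=(-1.763, -1.081)
t=2.200: state=(-1.905, -0.385)
t=2.400: state=(-1.933, 0.072)
t=2.600: state=(-1.889, 0.343)
t=2.800: state=(-1.803, 0.511)
t=3.000: state=(-1.688, 0.633)
t=3.200: state=(-1.550, 0.741)
t=3.400: state=(-1.391, 0.856)
t=3.600: state=(-1.206, 0.994)
t=3.800: state=(-0.991, 1.170)
t=4.000: state=(-0.734, 1.405)
t=4.200: state=(-0.423, 1.720)
t=4.260: state=(-0.317, 1.831)
next step: t=4.270: state=(-0.298, 1.850) — y has crossed 1.85
linear interpolation between t=4.260 (1.83085) and t=4.270 (1.85004) → t≈4.270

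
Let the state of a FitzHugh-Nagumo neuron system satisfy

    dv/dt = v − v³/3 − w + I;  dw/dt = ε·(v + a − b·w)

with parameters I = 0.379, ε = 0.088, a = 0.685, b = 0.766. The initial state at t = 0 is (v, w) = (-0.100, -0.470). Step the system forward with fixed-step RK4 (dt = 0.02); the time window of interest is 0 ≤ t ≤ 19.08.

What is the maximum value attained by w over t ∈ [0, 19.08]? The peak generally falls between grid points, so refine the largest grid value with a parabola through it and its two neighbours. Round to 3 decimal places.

max w = 1.314

t=0.000: state=(-0.100, -0.470)
step 1 (dt=0.02): k1=(0.749, 0.083), k2=(0.756, 0.084), k3=(0.756, 0.084), k4=(0.763, 0.084); state += dt/6·(k1+2k2+2k3+k4)
t=0.020: state=(-0.085, -0.468)
t=0.040: state=(-0.069, -0.467)
t=0.060: state=(-0.054, -0.465)
continuing one RK4 step at a time; state shown every 50 steps (Δt=1):
t=1.000: state=(1.030, -0.346)
t=2.000: state=(1.862, -0.133)
t=3.000: state=(1.885, 0.096)
t=4.000: state=(1.807, 0.305)
t=5.000: state=(1.719, 0.493)
t=6.000: state=(1.628, 0.662)
t=7.000: state=(1.532, 0.812)
t=8.000: state=(1.429, 0.943)
t=9.000: state=(1.315, 1.057)
t=10.000: state=(1.185, 1.152)
t=11.000: state=(1.023, 1.230)
t=12.000: state=(0.799, 1.286)
t=13.000: state=(0.413, 1.314)
t=14.000: state=(-0.483, 1.289)
t=15.000: state=(-1.782, 1.161)
t=16.000: state=(-1.983, 0.978)
t=17.000: state=(-1.937, 0.806)
t=18.000: state=(-1.878, 0.649)
t=19.000: state=(-1.819, 0.508)
t=19.080: state=(-1.814, 0.497)
largest grid value and its neighbours: w(13.140)=1.31426, w(13.160)=1.31427, w(13.180)=1.31425
parabola through these three points peaks at t≈13.156 with w≈1.31427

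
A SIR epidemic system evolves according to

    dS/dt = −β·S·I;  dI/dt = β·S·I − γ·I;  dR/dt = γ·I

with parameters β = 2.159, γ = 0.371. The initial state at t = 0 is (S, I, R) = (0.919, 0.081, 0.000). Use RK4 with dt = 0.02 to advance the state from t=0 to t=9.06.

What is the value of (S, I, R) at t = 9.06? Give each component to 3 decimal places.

(S, I, R) = (0.004, 0.065, 0.931)

t=0.000: state=(0.919, 0.081, 0.000)
step 1 (dt=0.02): k1=(-0.161, 0.131, 0.030), k2=(-0.163, 0.132, 0.031), k3=(-0.163, 0.133, 0.031), k4=(-0.165, 0.134, 0.031); state += dt/6·(k1+2k2+2k3+k4)
t=0.020: state=(0.916, 0.084, 0.001)
t=0.040: state=(0.912, 0.086, 0.001)
t=0.060: state=(0.909, 0.089, 0.002)
continuing one RK4 step at a time; state shown every 25 steps (Δt=0.5):
t=0.500: state=(0.806, 0.172, 0.023)
t=1.000: state=(0.623, 0.310, 0.067)
t=1.500: state=(0.412, 0.450, 0.138)
t=2.000: state=(0.241, 0.529, 0.230)
t=2.500: state=(0.135, 0.535, 0.330)
t=3.000: state=(0.077, 0.497, 0.426)
t=3.500: state=(0.046, 0.441, 0.513)
t=4.000: state=(0.030, 0.381, 0.589)
t=4.500: state=(0.020, 0.325, 0.654)
t=5.000: state=(0.015, 0.275, 0.710)
t=5.500: state=(0.011, 0.232, 0.757)
t=6.000: state=(0.009, 0.195, 0.796)
t=6.500: state=(0.007, 0.163, 0.830)
t=7.000: state=(0.006, 0.136, 0.857)
t=7.500: state=(0.005, 0.114, 0.880)
t=8.000: state=(0.005, 0.095, 0.900)
t=8.500: state=(0.004, 0.080, 0.916)
t=9.000: state=(0.004, 0.066, 0.929)
t=9.060: state=(0.004, 0.065, 0.931)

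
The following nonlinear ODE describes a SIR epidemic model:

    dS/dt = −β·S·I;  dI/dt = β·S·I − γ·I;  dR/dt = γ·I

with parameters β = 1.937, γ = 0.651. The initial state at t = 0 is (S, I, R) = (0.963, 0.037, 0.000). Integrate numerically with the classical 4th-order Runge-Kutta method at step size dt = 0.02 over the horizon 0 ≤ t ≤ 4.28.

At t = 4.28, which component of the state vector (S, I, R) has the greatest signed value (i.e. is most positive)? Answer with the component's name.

largest component: R

t=0.000: state=(0.963, 0.037, 0.000)
step 1 (dt=0.02): k1=(-0.069, 0.045, 0.024), k2=(-0.070, 0.045, 0.024), k3=(-0.070, 0.045, 0.024), k4=(-0.071, 0.046, 0.025); state += dt/6·(k1+2k2+2k3+k4)
t=0.020: state=(0.962, 0.038, 0.000)
t=0.040: state=(0.960, 0.039, 0.001)
t=0.060: state=(0.959, 0.040, 0.001)
continuing one RK4 step at a time; state shown every 10 steps (Δt=0.2):
t=0.200: state=(0.948, 0.047, 0.005)
t=0.400: state=(0.928, 0.059, 0.012)
t=0.600: state=(0.905, 0.074, 0.021)
t=0.800: state=(0.876, 0.092, 0.032)
t=1.000: state=(0.842, 0.113, 0.045)
t=1.200: state=(0.802, 0.136, 0.061)
t=1.400: state=(0.757, 0.162, 0.081)
t=1.600: state=(0.708, 0.189, 0.104)
t=1.800: state=(0.654, 0.216, 0.130)
t=2.000: state=(0.599, 0.242, 0.160)
t=2.200: state=(0.543, 0.265, 0.193)
t=2.400: state=(0.488, 0.284, 0.228)
t=2.600: state=(0.436, 0.298, 0.266)
t=2.800: state=(0.388, 0.307, 0.306)
t=3.000: state=(0.344, 0.310, 0.346)
t=3.200: state=(0.305, 0.309, 0.386)
t=3.400: state=(0.271, 0.303, 0.426)
t=3.600: state=(0.241, 0.294, 0.465)
t=3.800: state=(0.216, 0.282, 0.502)
t=4.000: state=(0.194, 0.268, 0.538)
t=4.200: state=(0.176, 0.252, 0.572)
t=4.280: state=(0.169, 0.246, 0.585)
compare at T: S=0.169, I=0.246, R=0.585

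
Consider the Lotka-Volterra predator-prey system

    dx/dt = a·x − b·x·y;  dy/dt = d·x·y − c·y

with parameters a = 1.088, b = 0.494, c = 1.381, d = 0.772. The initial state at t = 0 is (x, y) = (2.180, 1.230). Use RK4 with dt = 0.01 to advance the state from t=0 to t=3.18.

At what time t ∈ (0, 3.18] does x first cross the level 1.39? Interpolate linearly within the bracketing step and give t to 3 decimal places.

t = 2.300

t=0.000: state=(2.180, 1.230)
step 1 (dt=0.01): k1=(1.047, 0.371), k2=(1.048, 0.377), k3=(1.048, 0.377), k4=(1.048, 0.383); state += dt/6·(k1+2k2+2k3+k4)
t=0.010: state=(2.190, 1.234)
t=0.020: state=(2.201, 1.238)
t=0.030: state=(2.211, 1.242)
continuing one RK4 step at a time; state shown every 20 steps (Δt=0.2):
t=0.200: state=(2.389, 1.328)
t=0.400: state=(2.587, 1.480)
t=0.600: state=(2.750, 1.696)
t=0.800: state=(2.852, 1.985)
t=1.000: state=(2.864, 2.344)
t=1.200: state=(2.769, 2.751)
t=1.400: state=(2.570, 3.156)
t=1.600: state=(2.299, 3.489)
t=1.800: state=(2.002, 3.689)
t=2.000: state=(1.723, 3.730)
t=2.200: state=(1.488, 3.623)
t=2.300: state=(1.390, 3.526)
next step: t=2.310: state=(1.381, 3.515) — x has crossed 1.39
linear interpolation between t=2.300 (1.39016) and t=2.310 (1.38114) → t≈2.300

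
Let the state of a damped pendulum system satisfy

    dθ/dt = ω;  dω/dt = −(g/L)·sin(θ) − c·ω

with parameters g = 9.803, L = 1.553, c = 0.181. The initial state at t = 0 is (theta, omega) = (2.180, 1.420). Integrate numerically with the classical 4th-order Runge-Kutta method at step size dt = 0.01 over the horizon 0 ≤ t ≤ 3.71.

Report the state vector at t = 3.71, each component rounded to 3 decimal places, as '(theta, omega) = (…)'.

t=0.000: state=(2.180, 1.420)
step 1 (dt=0.01): k1=(1.420, -5.434), k2=(1.393, -5.403), k3=(1.393, -5.404), k4=(1.366, -5.373); state += dt/6·(k1+2k2+2k3+k4)
t=0.010: state=(2.194, 1.366)
t=0.020: state=(2.207, 1.313)
t=0.030: state=(2.220, 1.260)
continuing one RK4 step at a time; state shown every 20 steps (Δt=0.2):
t=0.200: state=(2.363, 0.437)
t=0.400: state=(2.362, -0.437)
t=0.600: state=(2.185, -1.355)
t=0.800: state=(1.810, -2.420)
t=1.000: state=(1.211, -3.555)
t=1.200: state=(0.412, -4.313)
t=1.400: state=(-0.450, -4.130)
t=1.600: state=(-1.181, -3.084)
t=1.800: state=(-1.665, -1.756)
t=2.000: state=(-1.888, -0.489)
t=2.200: state=(-1.866, 0.703)
t=2.400: state=(-1.607, 1.894)
t=2.600: state=(-1.111, 3.030)
t=2.800: state=(-0.420, 3.774)
t=3.000: state=(0.341, 3.683)
t=3.200: state=(0.998, 2.780)
t=3.400: state=(1.430, 1.519)
t=3.600: state=(1.604, 0.227)
t=3.710: state=(1.591, -0.464)

(theta, omega) = (1.591, -0.464)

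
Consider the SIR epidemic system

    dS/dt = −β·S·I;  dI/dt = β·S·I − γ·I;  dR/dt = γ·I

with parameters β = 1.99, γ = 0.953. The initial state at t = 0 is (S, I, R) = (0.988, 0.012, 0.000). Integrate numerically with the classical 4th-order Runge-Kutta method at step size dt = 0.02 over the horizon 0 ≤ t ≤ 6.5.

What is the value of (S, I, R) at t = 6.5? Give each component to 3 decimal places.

t=0.000: state=(0.988, 0.012, 0.000)
step 1 (dt=0.02): k1=(-0.024, 0.012, 0.011), k2=(-0.024, 0.012, 0.012), k3=(-0.024, 0.012, 0.012), k4=(-0.024, 0.012, 0.012); state += dt/6·(k1+2k2+2k3+k4)
t=0.020: state=(0.988, 0.012, 0.000)
t=0.040: state=(0.987, 0.012, 0.000)
t=0.060: state=(0.987, 0.013, 0.001)
continuing one RK4 step at a time; state shown every 25 steps (Δt=0.5):
t=0.500: state=(0.973, 0.020, 0.007)
t=1.000: state=(0.948, 0.032, 0.020)
t=1.500: state=(0.911, 0.050, 0.039)
t=2.000: state=(0.856, 0.075, 0.068)
t=2.500: state=(0.783, 0.106, 0.111)
t=3.000: state=(0.694, 0.137, 0.169)
t=3.500: state=(0.598, 0.162, 0.241)
t=4.000: state=(0.505, 0.174, 0.321)
t=4.500: state=(0.425, 0.171, 0.404)
t=5.000: state=(0.361, 0.157, 0.482)
t=5.500: state=(0.312, 0.136, 0.552)
t=6.000: state=(0.276, 0.113, 0.612)
t=6.500: state=(0.249, 0.091, 0.660)

(S, I, R) = (0.249, 0.091, 0.660)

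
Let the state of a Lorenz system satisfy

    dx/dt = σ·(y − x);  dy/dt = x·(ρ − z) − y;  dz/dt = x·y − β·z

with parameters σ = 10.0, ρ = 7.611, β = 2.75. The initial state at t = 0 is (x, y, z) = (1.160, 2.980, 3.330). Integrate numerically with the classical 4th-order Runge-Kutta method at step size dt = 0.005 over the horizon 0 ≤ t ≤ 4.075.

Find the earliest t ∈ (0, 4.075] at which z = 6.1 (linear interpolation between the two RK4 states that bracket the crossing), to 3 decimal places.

t=0.000: state=(1.160, 2.980, 3.330)
step 1 (dt=0.005): k1=(18.200, 1.986, -5.701), k2=(17.795, 2.193, -5.520), k3=(17.810, 2.188, -5.524), k4=(17.419, 2.391, -5.346); state += dt/6·(k1+2k2+2k3+k4)
t=0.005: state=(1.249, 2.991, 3.302)
t=0.010: state=(1.334, 3.004, 3.277)
t=0.015: state=(1.416, 3.019, 3.252)
continuing one RK4 step at a time; state shown every 40 steps (Δt=0.2):
t=0.200: state=(3.449, 4.421, 3.373)
t=0.400: state=(5.351, 6.123, 5.781)
t=0.415: state=(5.462, 6.169, 6.036)
next step: t=0.420: state=(5.497, 6.180, 6.122) — z has crossed 6.1
linear interpolation between t=0.415 (6.03640) and t=0.420 (6.12198) → t≈0.419

t = 0.419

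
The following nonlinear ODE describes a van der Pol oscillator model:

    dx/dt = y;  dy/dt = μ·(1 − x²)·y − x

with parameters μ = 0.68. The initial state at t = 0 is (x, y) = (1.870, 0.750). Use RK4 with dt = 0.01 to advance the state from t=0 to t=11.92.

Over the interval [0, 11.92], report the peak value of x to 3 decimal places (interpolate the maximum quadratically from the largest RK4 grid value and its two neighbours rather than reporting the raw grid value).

t=0.000: state=(1.870, 0.750)
step 1 (dt=0.01): k1=(0.750, -3.143), k2=(0.734, -3.127), k3=(0.734, -3.127), k4=(0.719, -3.111); state += dt/6·(k1+2k2+2k3+k4)
t=0.010: state=(1.877, 0.719)
t=0.020: state=(1.884, 0.688)
t=0.030: state=(1.891, 0.657)
continuing one RK4 step at a time; state shown every 50 steps (Δt=0.5):
t=0.500: state=(1.933, -0.336)
t=1.000: state=(1.638, -0.798)
t=1.500: state=(1.147, -1.181)
t=2.000: state=(0.425, -1.753)
t=2.500: state=(-0.622, -2.356)
t=3.000: state=(-1.668, -1.479)
t=3.500: state=(-2.001, 0.007)
t=4.000: state=(-1.815, 0.640)
t=4.500: state=(-1.403, 1.003)
t=5.000: state=(-0.795, 1.463)
t=5.500: state=(0.102, 2.147)
t=6.000: state=(1.249, 2.149)
t=6.500: state=(1.945, 0.563)
t=7.000: state=(1.941, -0.421)
t=7.500: state=(1.616, -0.840)
t=8.000: state=(1.105, -1.224)
t=8.500: state=(0.356, -1.816)
t=9.000: state=(-0.717, -2.374)
t=9.500: state=(-1.728, -1.342)
t=10.000: state=(-2.002, 0.085)
t=10.500: state=(-1.792, 0.672)
t=11.000: state=(-1.365, 1.032)
t=11.500: state=(-0.740, 1.509)
t=11.920: state=(0.012, 2.089)
largest grid value and its neighbours: x(6.710)=2.00381, x(6.720)=2.00401, x(6.730)=2.00401
parabola through these three points peaks at t≈6.725 with x≈2.00404

max x = 2.004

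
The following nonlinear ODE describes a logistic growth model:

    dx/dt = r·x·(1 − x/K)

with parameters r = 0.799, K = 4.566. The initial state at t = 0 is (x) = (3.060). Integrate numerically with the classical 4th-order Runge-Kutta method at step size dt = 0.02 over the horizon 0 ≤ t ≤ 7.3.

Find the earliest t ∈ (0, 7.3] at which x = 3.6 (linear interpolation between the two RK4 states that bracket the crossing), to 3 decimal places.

t = 0.759

t=0.000: state=(3.060)
step 1 (dt=0.02): k1=(0.806), k2=(0.804), k3=(0.804), k4=(0.802); state += dt/6·(k1+2k2+2k3+k4)
t=0.020: state=(3.076)
t=0.040: state=(3.092)
t=0.060: state=(3.108)
continuing one RK4 step at a time; state shown every 25 steps (Δt=0.5):
t=0.500: state=(3.433)
t=0.740: state=(3.588)
next step: t=0.760: state=(3.601) — x has crossed 3.6
linear interpolation between t=0.740 (3.58829) and t=0.760 (3.60051) → t≈0.759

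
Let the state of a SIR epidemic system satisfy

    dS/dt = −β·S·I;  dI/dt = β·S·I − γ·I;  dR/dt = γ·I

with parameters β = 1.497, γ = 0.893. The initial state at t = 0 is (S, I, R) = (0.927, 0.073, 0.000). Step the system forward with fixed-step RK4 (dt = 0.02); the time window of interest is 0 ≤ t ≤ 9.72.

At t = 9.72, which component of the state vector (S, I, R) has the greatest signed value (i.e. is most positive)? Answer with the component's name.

t=0.000: state=(0.927, 0.073, 0.000)
step 1 (dt=0.02): k1=(-0.101, 0.036, 0.065), k2=(-0.102, 0.036, 0.066), k3=(-0.102, 0.036, 0.066), k4=(-0.102, 0.036, 0.066); state += dt/6·(k1+2k2+2k3+k4)
t=0.020: state=(0.925, 0.074, 0.001)
t=0.040: state=(0.923, 0.074, 0.003)
t=0.060: state=(0.921, 0.075, 0.004)
continuing one RK4 step at a time; state shown every 25 steps (Δt=0.5):
t=0.500: state=(0.872, 0.092, 0.037)
t=1.000: state=(0.808, 0.110, 0.082)
t=1.500: state=(0.740, 0.126, 0.135)
t=2.000: state=(0.671, 0.136, 0.193)
t=2.500: state=(0.604, 0.140, 0.255)
t=3.000: state=(0.544, 0.138, 0.318)
t=3.500: state=(0.492, 0.130, 0.378)
t=4.000: state=(0.448, 0.118, 0.433)
t=4.500: state=(0.412, 0.104, 0.483)
t=5.000: state=(0.383, 0.090, 0.527)
t=5.500: state=(0.360, 0.076, 0.564)
t=6.000: state=(0.342, 0.063, 0.595)
t=6.500: state=(0.328, 0.052, 0.620)
t=7.000: state=(0.316, 0.042, 0.641)
t=7.500: state=(0.307, 0.034, 0.658)
t=8.000: state=(0.300, 0.027, 0.672)
t=8.500: state=(0.295, 0.022, 0.683)
t=9.000: state=(0.291, 0.018, 0.692)
t=9.500: state=(0.287, 0.014, 0.699)
t=9.720: state=(0.286, 0.013, 0.701)
compare at T: S=0.286, I=0.013, R=0.701

largest component: R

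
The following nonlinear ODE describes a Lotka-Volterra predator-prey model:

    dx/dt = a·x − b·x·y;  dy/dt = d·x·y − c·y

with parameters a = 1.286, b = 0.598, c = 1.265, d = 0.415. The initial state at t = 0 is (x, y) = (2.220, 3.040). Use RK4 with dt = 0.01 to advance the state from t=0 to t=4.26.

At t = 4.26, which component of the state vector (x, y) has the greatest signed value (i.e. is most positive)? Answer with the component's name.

t=0.000: state=(2.220, 3.040)
step 1 (dt=0.01): k1=(-1.181, -1.045), k2=(-1.171, -1.050), k3=(-1.171, -1.050), k4=(-1.161, -1.056); state += dt/6·(k1+2k2+2k3+k4)
t=0.010: state=(2.208, 3.029)
t=0.020: state=(2.197, 3.019)
t=0.030: state=(2.185, 3.008)
continuing one RK4 step at a time; state shown every 20 steps (Δt=0.2):
t=0.200: state=(2.023, 2.813)
t=0.400: state=(1.896, 2.569)
t=0.600: state=(1.830, 2.327)
t=0.800: state=(1.816, 2.102)
t=1.000: state=(1.849, 1.899)
t=1.200: state=(1.926, 1.725)
t=1.400: state=(2.045, 1.579)
t=1.600: state=(2.206, 1.462)
t=1.800: state=(2.409, 1.374)
t=2.000: state=(2.653, 1.316)
t=2.200: state=(2.938, 1.288)
t=2.400: state=(3.257, 1.293)
t=2.600: state=(3.601, 1.335)
t=2.800: state=(3.952, 1.418)
t=3.000: state=(4.282, 1.550)
t=3.200: state=(4.552, 1.737)
t=3.400: state=(4.716, 1.984)
t=3.600: state=(4.728, 2.282)
t=3.800: state=(4.565, 2.609)
t=4.000: state=(4.239, 2.922)
t=4.200: state=(3.806, 3.169)
t=4.260: state=(3.665, 3.224)
compare at T: x=3.665, y=3.224

largest component: x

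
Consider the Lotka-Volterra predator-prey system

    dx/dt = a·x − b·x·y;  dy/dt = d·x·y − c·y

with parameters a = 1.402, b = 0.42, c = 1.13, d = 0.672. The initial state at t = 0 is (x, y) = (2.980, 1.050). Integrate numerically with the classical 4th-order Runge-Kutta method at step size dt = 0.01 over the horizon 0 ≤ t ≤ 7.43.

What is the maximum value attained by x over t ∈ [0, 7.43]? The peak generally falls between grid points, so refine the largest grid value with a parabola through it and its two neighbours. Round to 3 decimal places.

max x = 4.745

t=0.000: state=(2.980, 1.050)
step 1 (dt=0.01): k1=(2.864, 0.916), k2=(2.872, 0.930), k3=(2.872, 0.930), k4=(2.880, 0.945); state += dt/6·(k1+2k2+2k3+k4)
t=0.010: state=(3.009, 1.059)
t=0.020: state=(3.038, 1.069)
t=0.030: state=(3.067, 1.079)
continuing one RK4 step at a time; state shown every 25 steps (Δt=0.25):
t=0.250: state=(3.730, 1.390)
t=0.500: state=(4.432, 2.085)
t=0.750: state=(4.744, 3.428)
t=1.000: state=(4.225, 5.564)
t=1.250: state=(2.968, 7.716)
t=1.500: state=(1.764, 8.608)
t=1.750: state=(1.030, 8.153)
t=2.000: state=(0.656, 7.056)
t=2.250: state=(0.474, 5.838)
t=2.500: state=(0.387, 4.727)
t=2.750: state=(0.352, 3.789)
t=3.000: state=(0.349, 3.029)
t=3.250: state=(0.373, 2.426)
t=3.500: state=(0.421, 1.954)
t=3.750: state=(0.497, 1.591)
t=4.000: state=(0.606, 1.315)
t=4.250: state=(0.758, 1.111)
t=4.500: state=(0.966, 0.967)
t=4.750: state=(1.245, 0.877)
t=5.000: state=(1.616, 0.840)
t=5.250: state=(2.100, 0.863)
t=5.500: state=(2.710, 0.973)
t=5.750: state=(3.433, 1.228)
t=6.000: state=(4.181, 1.756)
t=6.250: state=(4.700, 2.808)
t=6.500: state=(4.541, 4.660)
t=6.750: state=(3.498, 6.972)
t=7.000: state=(2.182, 8.449)
t=7.250: state=(1.262, 8.447)
t=7.430: state=(0.876, 7.828)
largest grid value and its neighbours: x(0.730)=4.74495, x(0.740)=4.74524, x(0.750)=4.74415
parabola through these three points peaks at t≈0.737 with x≈4.74530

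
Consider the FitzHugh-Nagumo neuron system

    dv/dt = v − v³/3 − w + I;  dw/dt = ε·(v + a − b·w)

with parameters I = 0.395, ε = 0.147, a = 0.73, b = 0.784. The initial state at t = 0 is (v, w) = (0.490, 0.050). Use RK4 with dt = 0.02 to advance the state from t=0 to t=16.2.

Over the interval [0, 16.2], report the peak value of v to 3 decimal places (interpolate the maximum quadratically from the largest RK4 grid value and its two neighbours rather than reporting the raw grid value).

max v = 1.630

t=0.000: state=(0.490, 0.050)
step 1 (dt=0.02): k1=(0.796, 0.174), k2=(0.800, 0.175), k3=(0.800, 0.175), k4=(0.804, 0.176); state += dt/6·(k1+2k2+2k3+k4)
t=0.020: state=(0.506, 0.053)
t=0.040: state=(0.522, 0.057)
t=0.060: state=(0.539, 0.061)
continuing one RK4 step at a time; state shown every 50 steps (Δt=1):
t=1.000: state=(1.334, 0.275)
t=2.000: state=(1.629, 0.560)
t=3.000: state=(1.556, 0.823)
t=4.000: state=(1.406, 1.041)
t=5.000: state=(1.223, 1.212)
t=6.000: state=(0.989, 1.335)
t=7.000: state=(0.640, 1.406)
t=8.000: state=(-0.065, 1.400)
t=9.000: state=(-1.479, 1.244)
t=10.000: state=(-1.957, 0.956)
t=11.000: state=(-1.897, 0.684)
t=12.000: state=(-1.804, 0.454)
t=13.000: state=(-1.711, 0.262)
t=14.000: state=(-1.621, 0.104)
t=15.000: state=(-1.533, -0.025)
t=16.000: state=(-1.447, -0.127)
t=16.200: state=(-1.430, -0.145)
largest grid value and its neighbours: v(2.060)=1.62973, v(2.080)=1.62977, v(2.100)=1.62970
parabola through these three points peaks at t≈2.077 with v≈1.62977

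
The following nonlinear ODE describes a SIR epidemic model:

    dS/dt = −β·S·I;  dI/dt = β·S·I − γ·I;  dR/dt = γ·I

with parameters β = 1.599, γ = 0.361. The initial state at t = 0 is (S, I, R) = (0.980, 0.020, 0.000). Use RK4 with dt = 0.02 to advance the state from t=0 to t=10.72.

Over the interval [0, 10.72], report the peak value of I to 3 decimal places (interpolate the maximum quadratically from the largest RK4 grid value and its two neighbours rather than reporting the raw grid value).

t=0.000: state=(0.980, 0.020, 0.000)
step 1 (dt=0.02): k1=(-0.031, 0.024, 0.007), k2=(-0.032, 0.024, 0.007), k3=(-0.032, 0.024, 0.007), k4=(-0.032, 0.025, 0.007); state += dt/6·(k1+2k2+2k3+k4)
t=0.020: state=(0.979, 0.020, 0.000)
t=0.040: state=(0.979, 0.021, 0.000)
t=0.060: state=(0.978, 0.021, 0.000)
continuing one RK4 step at a time; state shown every 25 steps (Δt=0.5):
t=0.500: state=(0.959, 0.036, 0.005)
t=1.000: state=(0.922, 0.064, 0.014)
t=1.500: state=(0.861, 0.110, 0.029)
t=2.000: state=(0.769, 0.176, 0.055)
t=2.500: state=(0.647, 0.259, 0.094)
t=3.000: state=(0.508, 0.344, 0.148)
t=3.500: state=(0.375, 0.408, 0.217)
t=4.000: state=(0.267, 0.439, 0.294)
t=4.500: state=(0.187, 0.439, 0.373)
t=5.000: state=(0.133, 0.416, 0.451)
t=5.500: state=(0.097, 0.380, 0.523)
t=6.000: state=(0.073, 0.340, 0.588)
t=6.500: state=(0.056, 0.298, 0.645)
t=7.000: state=(0.045, 0.259, 0.696)
t=7.500: state=(0.037, 0.224, 0.739)
t=8.000: state=(0.031, 0.192, 0.777)
t=8.500: state=(0.027, 0.164, 0.809)
t=9.000: state=(0.024, 0.140, 0.836)
t=9.500: state=(0.022, 0.119, 0.859)
t=10.000: state=(0.020, 0.101, 0.879)
t=10.500: state=(0.019, 0.086, 0.896)
t=10.720: state=(0.018, 0.079, 0.903)
largest grid value and its neighbours: I(4.220)=0.44278, I(4.240)=0.44280, I(4.260)=0.44277
parabola through these three points peaks at t≈4.237 with I≈0.44280

max I = 0.443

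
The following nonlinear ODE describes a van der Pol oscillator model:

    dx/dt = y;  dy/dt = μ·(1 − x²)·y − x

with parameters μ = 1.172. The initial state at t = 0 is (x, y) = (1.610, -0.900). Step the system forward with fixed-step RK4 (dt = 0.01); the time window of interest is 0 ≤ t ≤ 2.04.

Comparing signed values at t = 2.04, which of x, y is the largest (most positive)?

largest component: y

t=0.000: state=(1.610, -0.900)
step 1 (dt=0.01): k1=(-0.900, 0.069), k2=(-0.900, 0.058), k3=(-0.900, 0.058), k4=(-0.899, 0.047); state += dt/6·(k1+2k2+2k3+k4)
t=0.010: state=(1.601, -0.899)
t=0.020: state=(1.592, -0.899)
t=0.030: state=(1.583, -0.899)
continuing one RK4 step at a time; state shown every 10 steps (Δt=0.1):
t=0.100: state=(1.520, -0.904)
t=0.200: state=(1.429, -0.925)
t=0.300: state=(1.334, -0.963)
t=0.400: state=(1.236, -1.016)
t=0.500: state=(1.131, -1.085)
t=0.600: state=(1.018, -1.172)
t=0.700: state=(0.896, -1.280)
t=0.800: state=(0.761, -1.412)
t=0.900: state=(0.612, -1.573)
t=1.000: state=(0.446, -1.766)
t=1.100: state=(0.258, -1.994)
t=1.200: state=(0.046, -2.251)
t=1.300: state=(-0.193, -2.520)
t=1.400: state=(-0.457, -2.764)
t=1.500: state=(-0.742, -2.915)
t=1.600: state=(-1.035, -2.896)
t=1.700: state=(-1.314, -2.652)
t=1.800: state=(-1.558, -2.203)
t=1.900: state=(-1.751, -1.644)
t=2.000: state=(-1.887, -1.092)
t=2.040: state=(-1.927, -0.893)
compare at T: x=-1.927, y=-0.893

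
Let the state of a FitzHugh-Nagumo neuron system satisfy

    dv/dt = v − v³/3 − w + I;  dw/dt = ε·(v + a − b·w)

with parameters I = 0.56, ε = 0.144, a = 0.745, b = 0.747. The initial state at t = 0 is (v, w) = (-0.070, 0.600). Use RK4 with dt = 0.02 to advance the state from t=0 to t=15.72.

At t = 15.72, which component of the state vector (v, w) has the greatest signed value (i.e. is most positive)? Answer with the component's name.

largest component: v

t=0.000: state=(-0.070, 0.600)
step 1 (dt=0.02): k1=(-0.110, 0.033), k2=(-0.111, 0.032), k3=(-0.111, 0.032), k4=(-0.113, 0.032); state += dt/6·(k1+2k2+2k3+k4)
t=0.020: state=(-0.072, 0.601)
t=0.040: state=(-0.075, 0.601)
t=0.060: state=(-0.077, 0.602)
continuing one RK4 step at a time; state shown every 50 steps (Δt=1):
t=1.000: state=(-0.275, 0.619)
t=2.000: state=(-0.768, 0.590)
t=3.000: state=(-1.374, 0.482)
t=4.000: state=(-1.578, 0.328)
t=5.000: state=(-1.549, 0.182)
t=6.000: state=(-1.468, 0.059)
t=7.000: state=(-1.377, -0.040)
t=8.000: state=(-1.283, -0.115)
t=9.000: state=(-1.185, -0.170)
t=10.000: state=(-1.082, -0.206)
t=11.000: state=(-0.971, -0.223)
t=12.000: state=(-0.844, -0.223)
t=13.000: state=(-0.685, -0.203)
t=14.000: state=(-0.452, -0.159)
t=15.000: state=(-0.023, -0.077)
t=15.720: state=(0.569, 0.028)
compare at T: v=0.569, w=0.028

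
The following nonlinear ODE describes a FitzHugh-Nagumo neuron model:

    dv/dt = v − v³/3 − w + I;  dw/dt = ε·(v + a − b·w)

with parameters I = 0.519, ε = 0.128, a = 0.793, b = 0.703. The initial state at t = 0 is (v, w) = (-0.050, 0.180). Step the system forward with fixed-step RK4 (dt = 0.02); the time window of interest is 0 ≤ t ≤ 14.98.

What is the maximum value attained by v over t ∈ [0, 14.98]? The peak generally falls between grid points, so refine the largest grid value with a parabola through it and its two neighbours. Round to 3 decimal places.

max v = 1.584

t=0.000: state=(-0.050, 0.180)
step 1 (dt=0.02): k1=(0.289, 0.079), k2=(0.291, 0.079), k3=(0.291, 0.079), k4=(0.293, 0.080); state += dt/6·(k1+2k2+2k3+k4)
t=0.020: state=(-0.044, 0.182)
t=0.040: state=(-0.038, 0.183)
t=0.060: state=(-0.032, 0.185)
continuing one RK4 step at a time; state shown every 25 steps (Δt=0.5):
t=0.500: state=(0.125, 0.224)
t=1.000: state=(0.378, 0.279)
t=1.500: state=(0.724, 0.350)
t=2.000: state=(1.110, 0.442)
t=2.500: state=(1.410, 0.552)
t=3.000: state=(1.554, 0.671)
t=3.500: state=(1.584, 0.790)
t=4.000: state=(1.557, 0.903)
t=4.500: state=(1.505, 1.009)
t=5.000: state=(1.439, 1.106)
t=5.500: state=(1.364, 1.195)
t=6.000: state=(1.281, 1.275)
t=6.500: state=(1.188, 1.346)
t=7.000: state=(1.082, 1.407)
t=7.500: state=(0.957, 1.459)
t=8.000: state=(0.803, 1.499)
t=8.500: state=(0.598, 1.527)
t=9.000: state=(0.302, 1.538)
t=9.500: state=(-0.162, 1.526)
t=10.000: state=(-0.872, 1.477)
t=10.500: state=(-1.598, 1.383)
t=11.000: state=(-1.925, 1.259)
t=11.500: state=(-1.981, 1.130)
t=12.000: state=(-1.961, 1.007)
t=12.500: state=(-1.924, 0.890)
t=13.000: state=(-1.884, 0.782)
t=13.500: state=(-1.843, 0.680)
t=14.000: state=(-1.802, 0.586)
t=14.500: state=(-1.761, 0.498)
t=14.980: state=(-1.723, 0.420)
largest grid value and its neighbours: v(3.440)=1.58412, v(3.460)=1.58413, v(3.480)=1.58404
parabola through these three points peaks at t≈3.451 with v≈1.58414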